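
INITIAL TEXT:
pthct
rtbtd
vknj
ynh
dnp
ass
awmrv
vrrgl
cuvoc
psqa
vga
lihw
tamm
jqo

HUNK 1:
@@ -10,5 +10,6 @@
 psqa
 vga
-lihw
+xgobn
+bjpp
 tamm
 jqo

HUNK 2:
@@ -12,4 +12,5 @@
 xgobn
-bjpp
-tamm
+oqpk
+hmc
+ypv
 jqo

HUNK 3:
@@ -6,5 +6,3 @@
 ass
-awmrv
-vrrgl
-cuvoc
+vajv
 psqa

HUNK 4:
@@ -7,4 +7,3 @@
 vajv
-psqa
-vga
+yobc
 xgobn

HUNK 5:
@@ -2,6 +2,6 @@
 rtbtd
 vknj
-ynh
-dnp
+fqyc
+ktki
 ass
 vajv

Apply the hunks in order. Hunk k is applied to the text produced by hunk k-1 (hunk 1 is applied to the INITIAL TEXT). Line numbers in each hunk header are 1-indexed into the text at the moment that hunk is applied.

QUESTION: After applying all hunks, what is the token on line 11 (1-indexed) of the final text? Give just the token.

Hunk 1: at line 10 remove [lihw] add [xgobn,bjpp] -> 15 lines: pthct rtbtd vknj ynh dnp ass awmrv vrrgl cuvoc psqa vga xgobn bjpp tamm jqo
Hunk 2: at line 12 remove [bjpp,tamm] add [oqpk,hmc,ypv] -> 16 lines: pthct rtbtd vknj ynh dnp ass awmrv vrrgl cuvoc psqa vga xgobn oqpk hmc ypv jqo
Hunk 3: at line 6 remove [awmrv,vrrgl,cuvoc] add [vajv] -> 14 lines: pthct rtbtd vknj ynh dnp ass vajv psqa vga xgobn oqpk hmc ypv jqo
Hunk 4: at line 7 remove [psqa,vga] add [yobc] -> 13 lines: pthct rtbtd vknj ynh dnp ass vajv yobc xgobn oqpk hmc ypv jqo
Hunk 5: at line 2 remove [ynh,dnp] add [fqyc,ktki] -> 13 lines: pthct rtbtd vknj fqyc ktki ass vajv yobc xgobn oqpk hmc ypv jqo
Final line 11: hmc

Answer: hmc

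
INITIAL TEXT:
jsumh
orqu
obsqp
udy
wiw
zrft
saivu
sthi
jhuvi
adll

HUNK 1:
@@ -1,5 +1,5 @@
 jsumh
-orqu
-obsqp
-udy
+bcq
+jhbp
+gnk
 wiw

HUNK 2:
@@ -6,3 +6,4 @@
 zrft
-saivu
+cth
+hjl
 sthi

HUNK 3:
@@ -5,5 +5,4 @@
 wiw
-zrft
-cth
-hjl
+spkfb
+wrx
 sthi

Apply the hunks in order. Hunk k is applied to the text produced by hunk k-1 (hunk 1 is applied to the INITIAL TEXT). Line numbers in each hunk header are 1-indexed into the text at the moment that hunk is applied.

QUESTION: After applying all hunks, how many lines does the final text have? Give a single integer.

Answer: 10

Derivation:
Hunk 1: at line 1 remove [orqu,obsqp,udy] add [bcq,jhbp,gnk] -> 10 lines: jsumh bcq jhbp gnk wiw zrft saivu sthi jhuvi adll
Hunk 2: at line 6 remove [saivu] add [cth,hjl] -> 11 lines: jsumh bcq jhbp gnk wiw zrft cth hjl sthi jhuvi adll
Hunk 3: at line 5 remove [zrft,cth,hjl] add [spkfb,wrx] -> 10 lines: jsumh bcq jhbp gnk wiw spkfb wrx sthi jhuvi adll
Final line count: 10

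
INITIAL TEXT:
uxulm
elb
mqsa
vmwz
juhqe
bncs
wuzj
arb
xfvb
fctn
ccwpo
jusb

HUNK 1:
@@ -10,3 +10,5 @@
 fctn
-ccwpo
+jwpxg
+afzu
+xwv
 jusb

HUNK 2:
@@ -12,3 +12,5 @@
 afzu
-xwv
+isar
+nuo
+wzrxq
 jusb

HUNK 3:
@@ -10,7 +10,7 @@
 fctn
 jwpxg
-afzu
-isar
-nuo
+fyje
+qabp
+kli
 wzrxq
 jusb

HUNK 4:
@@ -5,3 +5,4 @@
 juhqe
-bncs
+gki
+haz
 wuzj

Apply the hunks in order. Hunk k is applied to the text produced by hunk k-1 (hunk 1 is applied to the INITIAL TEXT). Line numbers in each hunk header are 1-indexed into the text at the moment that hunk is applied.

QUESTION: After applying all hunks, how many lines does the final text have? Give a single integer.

Answer: 17

Derivation:
Hunk 1: at line 10 remove [ccwpo] add [jwpxg,afzu,xwv] -> 14 lines: uxulm elb mqsa vmwz juhqe bncs wuzj arb xfvb fctn jwpxg afzu xwv jusb
Hunk 2: at line 12 remove [xwv] add [isar,nuo,wzrxq] -> 16 lines: uxulm elb mqsa vmwz juhqe bncs wuzj arb xfvb fctn jwpxg afzu isar nuo wzrxq jusb
Hunk 3: at line 10 remove [afzu,isar,nuo] add [fyje,qabp,kli] -> 16 lines: uxulm elb mqsa vmwz juhqe bncs wuzj arb xfvb fctn jwpxg fyje qabp kli wzrxq jusb
Hunk 4: at line 5 remove [bncs] add [gki,haz] -> 17 lines: uxulm elb mqsa vmwz juhqe gki haz wuzj arb xfvb fctn jwpxg fyje qabp kli wzrxq jusb
Final line count: 17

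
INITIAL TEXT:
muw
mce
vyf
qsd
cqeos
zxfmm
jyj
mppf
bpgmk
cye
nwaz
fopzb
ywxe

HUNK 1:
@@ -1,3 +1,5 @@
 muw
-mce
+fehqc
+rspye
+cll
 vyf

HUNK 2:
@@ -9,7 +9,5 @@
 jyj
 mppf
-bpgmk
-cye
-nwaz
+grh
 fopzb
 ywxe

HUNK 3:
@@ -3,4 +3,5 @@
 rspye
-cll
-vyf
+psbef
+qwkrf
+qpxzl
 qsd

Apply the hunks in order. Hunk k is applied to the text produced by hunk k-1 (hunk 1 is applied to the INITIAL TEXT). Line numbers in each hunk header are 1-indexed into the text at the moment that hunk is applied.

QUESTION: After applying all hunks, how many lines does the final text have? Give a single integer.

Answer: 14

Derivation:
Hunk 1: at line 1 remove [mce] add [fehqc,rspye,cll] -> 15 lines: muw fehqc rspye cll vyf qsd cqeos zxfmm jyj mppf bpgmk cye nwaz fopzb ywxe
Hunk 2: at line 9 remove [bpgmk,cye,nwaz] add [grh] -> 13 lines: muw fehqc rspye cll vyf qsd cqeos zxfmm jyj mppf grh fopzb ywxe
Hunk 3: at line 3 remove [cll,vyf] add [psbef,qwkrf,qpxzl] -> 14 lines: muw fehqc rspye psbef qwkrf qpxzl qsd cqeos zxfmm jyj mppf grh fopzb ywxe
Final line count: 14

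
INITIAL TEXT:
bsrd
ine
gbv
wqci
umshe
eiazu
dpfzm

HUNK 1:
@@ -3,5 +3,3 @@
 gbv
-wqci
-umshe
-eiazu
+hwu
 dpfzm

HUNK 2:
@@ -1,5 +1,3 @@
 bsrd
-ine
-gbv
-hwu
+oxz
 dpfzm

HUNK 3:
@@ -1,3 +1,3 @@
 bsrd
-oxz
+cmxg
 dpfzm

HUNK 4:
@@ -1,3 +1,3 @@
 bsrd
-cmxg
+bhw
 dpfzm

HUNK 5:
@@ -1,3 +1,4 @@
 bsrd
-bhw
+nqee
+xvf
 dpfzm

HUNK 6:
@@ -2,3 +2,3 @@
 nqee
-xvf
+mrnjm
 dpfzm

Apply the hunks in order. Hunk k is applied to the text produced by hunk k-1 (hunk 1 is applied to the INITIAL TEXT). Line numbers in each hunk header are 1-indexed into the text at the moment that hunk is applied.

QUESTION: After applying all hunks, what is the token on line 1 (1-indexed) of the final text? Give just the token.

Hunk 1: at line 3 remove [wqci,umshe,eiazu] add [hwu] -> 5 lines: bsrd ine gbv hwu dpfzm
Hunk 2: at line 1 remove [ine,gbv,hwu] add [oxz] -> 3 lines: bsrd oxz dpfzm
Hunk 3: at line 1 remove [oxz] add [cmxg] -> 3 lines: bsrd cmxg dpfzm
Hunk 4: at line 1 remove [cmxg] add [bhw] -> 3 lines: bsrd bhw dpfzm
Hunk 5: at line 1 remove [bhw] add [nqee,xvf] -> 4 lines: bsrd nqee xvf dpfzm
Hunk 6: at line 2 remove [xvf] add [mrnjm] -> 4 lines: bsrd nqee mrnjm dpfzm
Final line 1: bsrd

Answer: bsrd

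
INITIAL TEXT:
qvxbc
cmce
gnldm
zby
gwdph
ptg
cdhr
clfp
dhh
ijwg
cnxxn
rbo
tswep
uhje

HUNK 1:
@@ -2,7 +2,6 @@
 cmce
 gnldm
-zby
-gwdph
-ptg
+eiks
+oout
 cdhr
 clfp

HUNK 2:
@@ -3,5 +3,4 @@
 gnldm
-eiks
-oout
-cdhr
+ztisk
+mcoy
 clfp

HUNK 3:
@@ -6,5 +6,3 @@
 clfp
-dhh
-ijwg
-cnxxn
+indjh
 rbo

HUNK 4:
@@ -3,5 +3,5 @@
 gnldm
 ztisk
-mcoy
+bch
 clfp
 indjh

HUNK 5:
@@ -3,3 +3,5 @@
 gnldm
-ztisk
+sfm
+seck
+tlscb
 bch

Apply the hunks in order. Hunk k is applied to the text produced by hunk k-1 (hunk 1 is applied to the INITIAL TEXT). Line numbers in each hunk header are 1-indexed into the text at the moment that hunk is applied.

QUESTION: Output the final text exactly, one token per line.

Answer: qvxbc
cmce
gnldm
sfm
seck
tlscb
bch
clfp
indjh
rbo
tswep
uhje

Derivation:
Hunk 1: at line 2 remove [zby,gwdph,ptg] add [eiks,oout] -> 13 lines: qvxbc cmce gnldm eiks oout cdhr clfp dhh ijwg cnxxn rbo tswep uhje
Hunk 2: at line 3 remove [eiks,oout,cdhr] add [ztisk,mcoy] -> 12 lines: qvxbc cmce gnldm ztisk mcoy clfp dhh ijwg cnxxn rbo tswep uhje
Hunk 3: at line 6 remove [dhh,ijwg,cnxxn] add [indjh] -> 10 lines: qvxbc cmce gnldm ztisk mcoy clfp indjh rbo tswep uhje
Hunk 4: at line 3 remove [mcoy] add [bch] -> 10 lines: qvxbc cmce gnldm ztisk bch clfp indjh rbo tswep uhje
Hunk 5: at line 3 remove [ztisk] add [sfm,seck,tlscb] -> 12 lines: qvxbc cmce gnldm sfm seck tlscb bch clfp indjh rbo tswep uhje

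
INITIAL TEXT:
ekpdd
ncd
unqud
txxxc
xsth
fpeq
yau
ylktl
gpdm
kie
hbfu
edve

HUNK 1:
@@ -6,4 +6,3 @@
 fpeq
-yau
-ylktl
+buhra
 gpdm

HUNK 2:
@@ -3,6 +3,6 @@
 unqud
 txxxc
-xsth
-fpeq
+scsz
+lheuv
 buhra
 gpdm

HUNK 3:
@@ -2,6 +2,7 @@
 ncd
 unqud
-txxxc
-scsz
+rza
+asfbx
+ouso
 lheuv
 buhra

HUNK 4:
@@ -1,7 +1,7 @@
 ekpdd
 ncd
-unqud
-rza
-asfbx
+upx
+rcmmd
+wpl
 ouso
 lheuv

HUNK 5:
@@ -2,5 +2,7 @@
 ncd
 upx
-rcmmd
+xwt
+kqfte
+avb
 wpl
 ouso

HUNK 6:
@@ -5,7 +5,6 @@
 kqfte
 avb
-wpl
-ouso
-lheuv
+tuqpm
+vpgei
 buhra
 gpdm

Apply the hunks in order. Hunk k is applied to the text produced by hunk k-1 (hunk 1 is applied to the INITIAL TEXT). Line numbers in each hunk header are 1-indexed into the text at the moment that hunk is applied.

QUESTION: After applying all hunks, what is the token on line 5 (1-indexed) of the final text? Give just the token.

Hunk 1: at line 6 remove [yau,ylktl] add [buhra] -> 11 lines: ekpdd ncd unqud txxxc xsth fpeq buhra gpdm kie hbfu edve
Hunk 2: at line 3 remove [xsth,fpeq] add [scsz,lheuv] -> 11 lines: ekpdd ncd unqud txxxc scsz lheuv buhra gpdm kie hbfu edve
Hunk 3: at line 2 remove [txxxc,scsz] add [rza,asfbx,ouso] -> 12 lines: ekpdd ncd unqud rza asfbx ouso lheuv buhra gpdm kie hbfu edve
Hunk 4: at line 1 remove [unqud,rza,asfbx] add [upx,rcmmd,wpl] -> 12 lines: ekpdd ncd upx rcmmd wpl ouso lheuv buhra gpdm kie hbfu edve
Hunk 5: at line 2 remove [rcmmd] add [xwt,kqfte,avb] -> 14 lines: ekpdd ncd upx xwt kqfte avb wpl ouso lheuv buhra gpdm kie hbfu edve
Hunk 6: at line 5 remove [wpl,ouso,lheuv] add [tuqpm,vpgei] -> 13 lines: ekpdd ncd upx xwt kqfte avb tuqpm vpgei buhra gpdm kie hbfu edve
Final line 5: kqfte

Answer: kqfte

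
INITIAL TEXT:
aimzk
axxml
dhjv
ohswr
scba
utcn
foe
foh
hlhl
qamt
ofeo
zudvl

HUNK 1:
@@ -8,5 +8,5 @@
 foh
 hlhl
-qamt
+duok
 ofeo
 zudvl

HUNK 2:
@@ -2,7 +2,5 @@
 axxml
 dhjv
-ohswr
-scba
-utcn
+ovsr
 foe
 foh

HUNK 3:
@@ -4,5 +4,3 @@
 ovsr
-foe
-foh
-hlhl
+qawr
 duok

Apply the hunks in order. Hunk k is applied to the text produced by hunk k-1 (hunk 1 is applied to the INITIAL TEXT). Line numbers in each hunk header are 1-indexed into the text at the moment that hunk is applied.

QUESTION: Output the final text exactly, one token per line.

Answer: aimzk
axxml
dhjv
ovsr
qawr
duok
ofeo
zudvl

Derivation:
Hunk 1: at line 8 remove [qamt] add [duok] -> 12 lines: aimzk axxml dhjv ohswr scba utcn foe foh hlhl duok ofeo zudvl
Hunk 2: at line 2 remove [ohswr,scba,utcn] add [ovsr] -> 10 lines: aimzk axxml dhjv ovsr foe foh hlhl duok ofeo zudvl
Hunk 3: at line 4 remove [foe,foh,hlhl] add [qawr] -> 8 lines: aimzk axxml dhjv ovsr qawr duok ofeo zudvl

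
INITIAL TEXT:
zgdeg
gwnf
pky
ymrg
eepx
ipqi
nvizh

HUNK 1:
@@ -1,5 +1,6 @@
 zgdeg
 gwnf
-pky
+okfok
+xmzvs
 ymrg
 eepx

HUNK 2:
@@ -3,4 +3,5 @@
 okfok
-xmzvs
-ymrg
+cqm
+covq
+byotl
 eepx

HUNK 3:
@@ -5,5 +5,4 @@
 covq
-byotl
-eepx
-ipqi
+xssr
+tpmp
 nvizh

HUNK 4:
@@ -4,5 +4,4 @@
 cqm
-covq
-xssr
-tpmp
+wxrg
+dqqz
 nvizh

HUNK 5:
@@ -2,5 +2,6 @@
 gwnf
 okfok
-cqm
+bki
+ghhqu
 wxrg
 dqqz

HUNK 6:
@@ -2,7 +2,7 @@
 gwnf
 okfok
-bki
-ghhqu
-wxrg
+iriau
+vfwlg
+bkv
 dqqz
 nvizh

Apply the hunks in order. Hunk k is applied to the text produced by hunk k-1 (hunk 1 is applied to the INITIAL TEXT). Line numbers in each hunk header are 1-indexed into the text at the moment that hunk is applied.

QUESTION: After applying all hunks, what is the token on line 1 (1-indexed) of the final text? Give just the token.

Answer: zgdeg

Derivation:
Hunk 1: at line 1 remove [pky] add [okfok,xmzvs] -> 8 lines: zgdeg gwnf okfok xmzvs ymrg eepx ipqi nvizh
Hunk 2: at line 3 remove [xmzvs,ymrg] add [cqm,covq,byotl] -> 9 lines: zgdeg gwnf okfok cqm covq byotl eepx ipqi nvizh
Hunk 3: at line 5 remove [byotl,eepx,ipqi] add [xssr,tpmp] -> 8 lines: zgdeg gwnf okfok cqm covq xssr tpmp nvizh
Hunk 4: at line 4 remove [covq,xssr,tpmp] add [wxrg,dqqz] -> 7 lines: zgdeg gwnf okfok cqm wxrg dqqz nvizh
Hunk 5: at line 2 remove [cqm] add [bki,ghhqu] -> 8 lines: zgdeg gwnf okfok bki ghhqu wxrg dqqz nvizh
Hunk 6: at line 2 remove [bki,ghhqu,wxrg] add [iriau,vfwlg,bkv] -> 8 lines: zgdeg gwnf okfok iriau vfwlg bkv dqqz nvizh
Final line 1: zgdeg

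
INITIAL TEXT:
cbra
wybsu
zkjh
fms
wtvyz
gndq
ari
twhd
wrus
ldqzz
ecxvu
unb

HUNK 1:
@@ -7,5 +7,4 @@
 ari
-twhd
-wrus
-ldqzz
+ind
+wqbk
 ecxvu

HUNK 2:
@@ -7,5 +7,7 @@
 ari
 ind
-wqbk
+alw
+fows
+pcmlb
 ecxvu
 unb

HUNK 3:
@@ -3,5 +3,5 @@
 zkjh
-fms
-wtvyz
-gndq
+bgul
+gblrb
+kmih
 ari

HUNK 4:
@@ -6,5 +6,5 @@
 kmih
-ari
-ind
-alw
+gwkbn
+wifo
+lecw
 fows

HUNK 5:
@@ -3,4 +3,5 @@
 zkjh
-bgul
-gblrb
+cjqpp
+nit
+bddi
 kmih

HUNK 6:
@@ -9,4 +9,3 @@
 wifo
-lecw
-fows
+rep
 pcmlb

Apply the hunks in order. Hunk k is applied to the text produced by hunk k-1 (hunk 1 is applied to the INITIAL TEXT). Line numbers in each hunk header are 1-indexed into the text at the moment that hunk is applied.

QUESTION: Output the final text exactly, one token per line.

Answer: cbra
wybsu
zkjh
cjqpp
nit
bddi
kmih
gwkbn
wifo
rep
pcmlb
ecxvu
unb

Derivation:
Hunk 1: at line 7 remove [twhd,wrus,ldqzz] add [ind,wqbk] -> 11 lines: cbra wybsu zkjh fms wtvyz gndq ari ind wqbk ecxvu unb
Hunk 2: at line 7 remove [wqbk] add [alw,fows,pcmlb] -> 13 lines: cbra wybsu zkjh fms wtvyz gndq ari ind alw fows pcmlb ecxvu unb
Hunk 3: at line 3 remove [fms,wtvyz,gndq] add [bgul,gblrb,kmih] -> 13 lines: cbra wybsu zkjh bgul gblrb kmih ari ind alw fows pcmlb ecxvu unb
Hunk 4: at line 6 remove [ari,ind,alw] add [gwkbn,wifo,lecw] -> 13 lines: cbra wybsu zkjh bgul gblrb kmih gwkbn wifo lecw fows pcmlb ecxvu unb
Hunk 5: at line 3 remove [bgul,gblrb] add [cjqpp,nit,bddi] -> 14 lines: cbra wybsu zkjh cjqpp nit bddi kmih gwkbn wifo lecw fows pcmlb ecxvu unb
Hunk 6: at line 9 remove [lecw,fows] add [rep] -> 13 lines: cbra wybsu zkjh cjqpp nit bddi kmih gwkbn wifo rep pcmlb ecxvu unb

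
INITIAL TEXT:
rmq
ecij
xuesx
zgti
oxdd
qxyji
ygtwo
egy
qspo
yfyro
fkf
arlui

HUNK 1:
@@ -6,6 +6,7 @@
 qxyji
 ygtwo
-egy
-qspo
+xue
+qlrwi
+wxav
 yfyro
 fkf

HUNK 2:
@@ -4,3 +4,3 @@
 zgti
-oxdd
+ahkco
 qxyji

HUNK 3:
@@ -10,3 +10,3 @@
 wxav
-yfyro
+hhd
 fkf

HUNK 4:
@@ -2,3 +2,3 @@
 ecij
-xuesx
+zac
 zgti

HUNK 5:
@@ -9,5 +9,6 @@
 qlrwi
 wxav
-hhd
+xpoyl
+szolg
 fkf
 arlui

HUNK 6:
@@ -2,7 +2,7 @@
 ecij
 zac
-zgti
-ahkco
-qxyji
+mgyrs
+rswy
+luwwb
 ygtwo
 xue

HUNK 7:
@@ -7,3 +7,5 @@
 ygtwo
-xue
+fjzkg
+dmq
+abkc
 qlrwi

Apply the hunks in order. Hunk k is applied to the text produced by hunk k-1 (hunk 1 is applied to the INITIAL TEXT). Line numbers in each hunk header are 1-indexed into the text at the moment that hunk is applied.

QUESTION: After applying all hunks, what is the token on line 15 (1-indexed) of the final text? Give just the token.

Hunk 1: at line 6 remove [egy,qspo] add [xue,qlrwi,wxav] -> 13 lines: rmq ecij xuesx zgti oxdd qxyji ygtwo xue qlrwi wxav yfyro fkf arlui
Hunk 2: at line 4 remove [oxdd] add [ahkco] -> 13 lines: rmq ecij xuesx zgti ahkco qxyji ygtwo xue qlrwi wxav yfyro fkf arlui
Hunk 3: at line 10 remove [yfyro] add [hhd] -> 13 lines: rmq ecij xuesx zgti ahkco qxyji ygtwo xue qlrwi wxav hhd fkf arlui
Hunk 4: at line 2 remove [xuesx] add [zac] -> 13 lines: rmq ecij zac zgti ahkco qxyji ygtwo xue qlrwi wxav hhd fkf arlui
Hunk 5: at line 9 remove [hhd] add [xpoyl,szolg] -> 14 lines: rmq ecij zac zgti ahkco qxyji ygtwo xue qlrwi wxav xpoyl szolg fkf arlui
Hunk 6: at line 2 remove [zgti,ahkco,qxyji] add [mgyrs,rswy,luwwb] -> 14 lines: rmq ecij zac mgyrs rswy luwwb ygtwo xue qlrwi wxav xpoyl szolg fkf arlui
Hunk 7: at line 7 remove [xue] add [fjzkg,dmq,abkc] -> 16 lines: rmq ecij zac mgyrs rswy luwwb ygtwo fjzkg dmq abkc qlrwi wxav xpoyl szolg fkf arlui
Final line 15: fkf

Answer: fkf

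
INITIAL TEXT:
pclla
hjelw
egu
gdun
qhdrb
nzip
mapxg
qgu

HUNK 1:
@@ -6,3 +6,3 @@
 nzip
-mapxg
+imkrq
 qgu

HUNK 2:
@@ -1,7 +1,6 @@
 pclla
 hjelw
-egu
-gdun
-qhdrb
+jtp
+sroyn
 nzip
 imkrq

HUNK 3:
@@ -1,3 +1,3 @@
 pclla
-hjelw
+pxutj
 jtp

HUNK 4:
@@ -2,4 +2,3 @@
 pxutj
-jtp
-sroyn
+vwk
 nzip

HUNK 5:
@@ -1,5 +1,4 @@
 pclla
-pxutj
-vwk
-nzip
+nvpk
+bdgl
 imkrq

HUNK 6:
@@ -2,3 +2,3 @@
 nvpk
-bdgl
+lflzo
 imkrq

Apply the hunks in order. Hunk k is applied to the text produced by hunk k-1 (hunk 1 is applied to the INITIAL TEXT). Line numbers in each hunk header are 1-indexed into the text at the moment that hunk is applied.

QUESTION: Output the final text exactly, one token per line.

Hunk 1: at line 6 remove [mapxg] add [imkrq] -> 8 lines: pclla hjelw egu gdun qhdrb nzip imkrq qgu
Hunk 2: at line 1 remove [egu,gdun,qhdrb] add [jtp,sroyn] -> 7 lines: pclla hjelw jtp sroyn nzip imkrq qgu
Hunk 3: at line 1 remove [hjelw] add [pxutj] -> 7 lines: pclla pxutj jtp sroyn nzip imkrq qgu
Hunk 4: at line 2 remove [jtp,sroyn] add [vwk] -> 6 lines: pclla pxutj vwk nzip imkrq qgu
Hunk 5: at line 1 remove [pxutj,vwk,nzip] add [nvpk,bdgl] -> 5 lines: pclla nvpk bdgl imkrq qgu
Hunk 6: at line 2 remove [bdgl] add [lflzo] -> 5 lines: pclla nvpk lflzo imkrq qgu

Answer: pclla
nvpk
lflzo
imkrq
qgu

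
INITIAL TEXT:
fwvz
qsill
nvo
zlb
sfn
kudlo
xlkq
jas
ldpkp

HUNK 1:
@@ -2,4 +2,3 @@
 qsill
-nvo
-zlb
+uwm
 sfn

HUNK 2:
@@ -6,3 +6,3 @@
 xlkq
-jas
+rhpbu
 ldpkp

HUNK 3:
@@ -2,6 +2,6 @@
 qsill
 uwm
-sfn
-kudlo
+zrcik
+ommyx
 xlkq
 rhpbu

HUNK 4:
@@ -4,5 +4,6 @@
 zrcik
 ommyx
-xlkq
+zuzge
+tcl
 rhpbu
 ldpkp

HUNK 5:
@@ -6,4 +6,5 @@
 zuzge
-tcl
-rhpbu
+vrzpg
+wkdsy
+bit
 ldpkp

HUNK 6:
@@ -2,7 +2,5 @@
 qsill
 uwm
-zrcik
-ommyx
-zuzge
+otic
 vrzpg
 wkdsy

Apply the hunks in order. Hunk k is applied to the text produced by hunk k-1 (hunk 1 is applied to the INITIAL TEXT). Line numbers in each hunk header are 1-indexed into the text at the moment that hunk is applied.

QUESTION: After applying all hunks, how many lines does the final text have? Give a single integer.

Hunk 1: at line 2 remove [nvo,zlb] add [uwm] -> 8 lines: fwvz qsill uwm sfn kudlo xlkq jas ldpkp
Hunk 2: at line 6 remove [jas] add [rhpbu] -> 8 lines: fwvz qsill uwm sfn kudlo xlkq rhpbu ldpkp
Hunk 3: at line 2 remove [sfn,kudlo] add [zrcik,ommyx] -> 8 lines: fwvz qsill uwm zrcik ommyx xlkq rhpbu ldpkp
Hunk 4: at line 4 remove [xlkq] add [zuzge,tcl] -> 9 lines: fwvz qsill uwm zrcik ommyx zuzge tcl rhpbu ldpkp
Hunk 5: at line 6 remove [tcl,rhpbu] add [vrzpg,wkdsy,bit] -> 10 lines: fwvz qsill uwm zrcik ommyx zuzge vrzpg wkdsy bit ldpkp
Hunk 6: at line 2 remove [zrcik,ommyx,zuzge] add [otic] -> 8 lines: fwvz qsill uwm otic vrzpg wkdsy bit ldpkp
Final line count: 8

Answer: 8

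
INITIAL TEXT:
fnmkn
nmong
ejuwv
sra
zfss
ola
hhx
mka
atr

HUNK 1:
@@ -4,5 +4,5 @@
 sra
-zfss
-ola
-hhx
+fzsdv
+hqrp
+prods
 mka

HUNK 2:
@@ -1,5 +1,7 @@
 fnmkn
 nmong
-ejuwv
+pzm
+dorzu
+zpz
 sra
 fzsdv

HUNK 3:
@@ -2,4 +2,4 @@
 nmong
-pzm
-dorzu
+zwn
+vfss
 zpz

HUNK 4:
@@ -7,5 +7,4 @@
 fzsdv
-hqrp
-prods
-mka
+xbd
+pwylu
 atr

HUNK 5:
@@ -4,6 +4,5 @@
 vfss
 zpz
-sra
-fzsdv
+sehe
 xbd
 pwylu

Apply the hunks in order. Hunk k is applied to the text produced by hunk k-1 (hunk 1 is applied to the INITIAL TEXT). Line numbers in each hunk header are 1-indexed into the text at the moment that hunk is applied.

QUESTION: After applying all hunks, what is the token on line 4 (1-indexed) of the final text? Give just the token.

Answer: vfss

Derivation:
Hunk 1: at line 4 remove [zfss,ola,hhx] add [fzsdv,hqrp,prods] -> 9 lines: fnmkn nmong ejuwv sra fzsdv hqrp prods mka atr
Hunk 2: at line 1 remove [ejuwv] add [pzm,dorzu,zpz] -> 11 lines: fnmkn nmong pzm dorzu zpz sra fzsdv hqrp prods mka atr
Hunk 3: at line 2 remove [pzm,dorzu] add [zwn,vfss] -> 11 lines: fnmkn nmong zwn vfss zpz sra fzsdv hqrp prods mka atr
Hunk 4: at line 7 remove [hqrp,prods,mka] add [xbd,pwylu] -> 10 lines: fnmkn nmong zwn vfss zpz sra fzsdv xbd pwylu atr
Hunk 5: at line 4 remove [sra,fzsdv] add [sehe] -> 9 lines: fnmkn nmong zwn vfss zpz sehe xbd pwylu atr
Final line 4: vfss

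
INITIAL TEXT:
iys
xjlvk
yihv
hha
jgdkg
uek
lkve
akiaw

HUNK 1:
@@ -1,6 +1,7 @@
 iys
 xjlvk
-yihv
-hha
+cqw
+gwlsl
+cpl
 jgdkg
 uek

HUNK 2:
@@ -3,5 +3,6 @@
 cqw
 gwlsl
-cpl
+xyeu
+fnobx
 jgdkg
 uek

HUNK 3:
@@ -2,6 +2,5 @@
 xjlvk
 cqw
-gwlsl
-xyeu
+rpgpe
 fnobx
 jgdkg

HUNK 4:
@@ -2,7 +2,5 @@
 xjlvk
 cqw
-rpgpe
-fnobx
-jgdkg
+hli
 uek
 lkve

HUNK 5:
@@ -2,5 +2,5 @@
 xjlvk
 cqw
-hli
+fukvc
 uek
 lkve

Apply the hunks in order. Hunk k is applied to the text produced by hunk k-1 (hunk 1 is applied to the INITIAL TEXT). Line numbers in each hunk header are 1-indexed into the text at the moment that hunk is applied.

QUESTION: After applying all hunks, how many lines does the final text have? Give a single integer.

Answer: 7

Derivation:
Hunk 1: at line 1 remove [yihv,hha] add [cqw,gwlsl,cpl] -> 9 lines: iys xjlvk cqw gwlsl cpl jgdkg uek lkve akiaw
Hunk 2: at line 3 remove [cpl] add [xyeu,fnobx] -> 10 lines: iys xjlvk cqw gwlsl xyeu fnobx jgdkg uek lkve akiaw
Hunk 3: at line 2 remove [gwlsl,xyeu] add [rpgpe] -> 9 lines: iys xjlvk cqw rpgpe fnobx jgdkg uek lkve akiaw
Hunk 4: at line 2 remove [rpgpe,fnobx,jgdkg] add [hli] -> 7 lines: iys xjlvk cqw hli uek lkve akiaw
Hunk 5: at line 2 remove [hli] add [fukvc] -> 7 lines: iys xjlvk cqw fukvc uek lkve akiaw
Final line count: 7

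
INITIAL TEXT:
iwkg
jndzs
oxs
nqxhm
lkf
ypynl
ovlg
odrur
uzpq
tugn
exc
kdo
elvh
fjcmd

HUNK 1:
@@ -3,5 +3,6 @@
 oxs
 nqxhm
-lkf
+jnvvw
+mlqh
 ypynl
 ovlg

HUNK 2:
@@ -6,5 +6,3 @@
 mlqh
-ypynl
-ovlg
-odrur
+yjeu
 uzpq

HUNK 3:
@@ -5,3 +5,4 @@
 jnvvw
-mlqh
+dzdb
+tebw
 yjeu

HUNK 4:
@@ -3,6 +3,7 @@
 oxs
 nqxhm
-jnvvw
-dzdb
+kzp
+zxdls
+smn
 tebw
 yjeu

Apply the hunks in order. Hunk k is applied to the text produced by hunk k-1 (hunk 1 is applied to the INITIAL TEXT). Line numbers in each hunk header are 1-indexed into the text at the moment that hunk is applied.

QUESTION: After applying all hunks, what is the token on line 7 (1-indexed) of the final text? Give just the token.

Hunk 1: at line 3 remove [lkf] add [jnvvw,mlqh] -> 15 lines: iwkg jndzs oxs nqxhm jnvvw mlqh ypynl ovlg odrur uzpq tugn exc kdo elvh fjcmd
Hunk 2: at line 6 remove [ypynl,ovlg,odrur] add [yjeu] -> 13 lines: iwkg jndzs oxs nqxhm jnvvw mlqh yjeu uzpq tugn exc kdo elvh fjcmd
Hunk 3: at line 5 remove [mlqh] add [dzdb,tebw] -> 14 lines: iwkg jndzs oxs nqxhm jnvvw dzdb tebw yjeu uzpq tugn exc kdo elvh fjcmd
Hunk 4: at line 3 remove [jnvvw,dzdb] add [kzp,zxdls,smn] -> 15 lines: iwkg jndzs oxs nqxhm kzp zxdls smn tebw yjeu uzpq tugn exc kdo elvh fjcmd
Final line 7: smn

Answer: smn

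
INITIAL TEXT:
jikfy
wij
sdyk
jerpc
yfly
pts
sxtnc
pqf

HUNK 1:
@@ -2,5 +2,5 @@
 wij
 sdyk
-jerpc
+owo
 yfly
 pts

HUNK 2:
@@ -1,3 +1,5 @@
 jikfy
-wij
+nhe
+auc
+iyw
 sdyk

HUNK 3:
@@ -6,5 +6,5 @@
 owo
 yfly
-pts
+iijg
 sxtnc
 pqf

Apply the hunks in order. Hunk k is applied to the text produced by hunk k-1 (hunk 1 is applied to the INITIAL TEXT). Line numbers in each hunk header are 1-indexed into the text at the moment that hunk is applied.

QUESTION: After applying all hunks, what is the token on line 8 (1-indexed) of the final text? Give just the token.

Hunk 1: at line 2 remove [jerpc] add [owo] -> 8 lines: jikfy wij sdyk owo yfly pts sxtnc pqf
Hunk 2: at line 1 remove [wij] add [nhe,auc,iyw] -> 10 lines: jikfy nhe auc iyw sdyk owo yfly pts sxtnc pqf
Hunk 3: at line 6 remove [pts] add [iijg] -> 10 lines: jikfy nhe auc iyw sdyk owo yfly iijg sxtnc pqf
Final line 8: iijg

Answer: iijg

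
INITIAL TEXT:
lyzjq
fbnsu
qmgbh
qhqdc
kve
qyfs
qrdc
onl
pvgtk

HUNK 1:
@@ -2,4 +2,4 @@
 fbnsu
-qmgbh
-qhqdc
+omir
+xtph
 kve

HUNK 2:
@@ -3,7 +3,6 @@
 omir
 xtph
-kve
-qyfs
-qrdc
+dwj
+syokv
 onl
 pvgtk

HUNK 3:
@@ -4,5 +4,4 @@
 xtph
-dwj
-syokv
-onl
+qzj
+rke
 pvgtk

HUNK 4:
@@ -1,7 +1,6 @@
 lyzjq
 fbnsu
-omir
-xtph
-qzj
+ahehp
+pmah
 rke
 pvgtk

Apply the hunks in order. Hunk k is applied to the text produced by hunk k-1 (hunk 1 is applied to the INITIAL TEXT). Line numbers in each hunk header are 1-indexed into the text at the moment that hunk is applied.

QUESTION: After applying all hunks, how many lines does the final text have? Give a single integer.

Answer: 6

Derivation:
Hunk 1: at line 2 remove [qmgbh,qhqdc] add [omir,xtph] -> 9 lines: lyzjq fbnsu omir xtph kve qyfs qrdc onl pvgtk
Hunk 2: at line 3 remove [kve,qyfs,qrdc] add [dwj,syokv] -> 8 lines: lyzjq fbnsu omir xtph dwj syokv onl pvgtk
Hunk 3: at line 4 remove [dwj,syokv,onl] add [qzj,rke] -> 7 lines: lyzjq fbnsu omir xtph qzj rke pvgtk
Hunk 4: at line 1 remove [omir,xtph,qzj] add [ahehp,pmah] -> 6 lines: lyzjq fbnsu ahehp pmah rke pvgtk
Final line count: 6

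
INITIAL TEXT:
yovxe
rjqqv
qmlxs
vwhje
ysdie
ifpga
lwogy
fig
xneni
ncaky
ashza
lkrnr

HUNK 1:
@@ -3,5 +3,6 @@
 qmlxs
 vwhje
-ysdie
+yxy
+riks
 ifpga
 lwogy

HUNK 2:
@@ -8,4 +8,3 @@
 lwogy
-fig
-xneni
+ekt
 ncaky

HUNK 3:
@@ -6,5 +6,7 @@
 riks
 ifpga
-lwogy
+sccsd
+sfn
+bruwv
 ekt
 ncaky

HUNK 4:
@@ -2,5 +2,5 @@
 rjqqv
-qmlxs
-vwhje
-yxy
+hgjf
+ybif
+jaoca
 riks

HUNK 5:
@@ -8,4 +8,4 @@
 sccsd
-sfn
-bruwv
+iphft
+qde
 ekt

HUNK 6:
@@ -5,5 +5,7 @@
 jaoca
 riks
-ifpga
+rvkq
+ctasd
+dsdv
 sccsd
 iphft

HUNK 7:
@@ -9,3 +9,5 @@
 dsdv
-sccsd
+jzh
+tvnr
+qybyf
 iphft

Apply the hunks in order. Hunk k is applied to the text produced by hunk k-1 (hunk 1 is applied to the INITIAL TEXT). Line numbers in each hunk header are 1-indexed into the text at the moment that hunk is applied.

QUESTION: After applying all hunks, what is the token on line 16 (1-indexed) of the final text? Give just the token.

Answer: ncaky

Derivation:
Hunk 1: at line 3 remove [ysdie] add [yxy,riks] -> 13 lines: yovxe rjqqv qmlxs vwhje yxy riks ifpga lwogy fig xneni ncaky ashza lkrnr
Hunk 2: at line 8 remove [fig,xneni] add [ekt] -> 12 lines: yovxe rjqqv qmlxs vwhje yxy riks ifpga lwogy ekt ncaky ashza lkrnr
Hunk 3: at line 6 remove [lwogy] add [sccsd,sfn,bruwv] -> 14 lines: yovxe rjqqv qmlxs vwhje yxy riks ifpga sccsd sfn bruwv ekt ncaky ashza lkrnr
Hunk 4: at line 2 remove [qmlxs,vwhje,yxy] add [hgjf,ybif,jaoca] -> 14 lines: yovxe rjqqv hgjf ybif jaoca riks ifpga sccsd sfn bruwv ekt ncaky ashza lkrnr
Hunk 5: at line 8 remove [sfn,bruwv] add [iphft,qde] -> 14 lines: yovxe rjqqv hgjf ybif jaoca riks ifpga sccsd iphft qde ekt ncaky ashza lkrnr
Hunk 6: at line 5 remove [ifpga] add [rvkq,ctasd,dsdv] -> 16 lines: yovxe rjqqv hgjf ybif jaoca riks rvkq ctasd dsdv sccsd iphft qde ekt ncaky ashza lkrnr
Hunk 7: at line 9 remove [sccsd] add [jzh,tvnr,qybyf] -> 18 lines: yovxe rjqqv hgjf ybif jaoca riks rvkq ctasd dsdv jzh tvnr qybyf iphft qde ekt ncaky ashza lkrnr
Final line 16: ncaky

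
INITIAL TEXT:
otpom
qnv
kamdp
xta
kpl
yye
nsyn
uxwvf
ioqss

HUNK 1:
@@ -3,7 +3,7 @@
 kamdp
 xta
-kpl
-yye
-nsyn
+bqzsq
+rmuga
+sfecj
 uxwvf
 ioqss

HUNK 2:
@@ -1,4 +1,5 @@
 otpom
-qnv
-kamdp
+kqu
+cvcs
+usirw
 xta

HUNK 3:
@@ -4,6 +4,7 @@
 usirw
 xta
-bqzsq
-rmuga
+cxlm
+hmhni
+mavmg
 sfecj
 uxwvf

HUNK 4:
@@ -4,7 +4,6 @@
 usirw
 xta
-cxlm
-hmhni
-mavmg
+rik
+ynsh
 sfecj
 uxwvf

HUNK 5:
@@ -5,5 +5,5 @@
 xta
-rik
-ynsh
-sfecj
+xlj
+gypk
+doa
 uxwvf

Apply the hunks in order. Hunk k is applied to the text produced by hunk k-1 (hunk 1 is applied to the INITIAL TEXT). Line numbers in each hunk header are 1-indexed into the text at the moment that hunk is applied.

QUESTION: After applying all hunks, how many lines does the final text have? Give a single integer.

Answer: 10

Derivation:
Hunk 1: at line 3 remove [kpl,yye,nsyn] add [bqzsq,rmuga,sfecj] -> 9 lines: otpom qnv kamdp xta bqzsq rmuga sfecj uxwvf ioqss
Hunk 2: at line 1 remove [qnv,kamdp] add [kqu,cvcs,usirw] -> 10 lines: otpom kqu cvcs usirw xta bqzsq rmuga sfecj uxwvf ioqss
Hunk 3: at line 4 remove [bqzsq,rmuga] add [cxlm,hmhni,mavmg] -> 11 lines: otpom kqu cvcs usirw xta cxlm hmhni mavmg sfecj uxwvf ioqss
Hunk 4: at line 4 remove [cxlm,hmhni,mavmg] add [rik,ynsh] -> 10 lines: otpom kqu cvcs usirw xta rik ynsh sfecj uxwvf ioqss
Hunk 5: at line 5 remove [rik,ynsh,sfecj] add [xlj,gypk,doa] -> 10 lines: otpom kqu cvcs usirw xta xlj gypk doa uxwvf ioqss
Final line count: 10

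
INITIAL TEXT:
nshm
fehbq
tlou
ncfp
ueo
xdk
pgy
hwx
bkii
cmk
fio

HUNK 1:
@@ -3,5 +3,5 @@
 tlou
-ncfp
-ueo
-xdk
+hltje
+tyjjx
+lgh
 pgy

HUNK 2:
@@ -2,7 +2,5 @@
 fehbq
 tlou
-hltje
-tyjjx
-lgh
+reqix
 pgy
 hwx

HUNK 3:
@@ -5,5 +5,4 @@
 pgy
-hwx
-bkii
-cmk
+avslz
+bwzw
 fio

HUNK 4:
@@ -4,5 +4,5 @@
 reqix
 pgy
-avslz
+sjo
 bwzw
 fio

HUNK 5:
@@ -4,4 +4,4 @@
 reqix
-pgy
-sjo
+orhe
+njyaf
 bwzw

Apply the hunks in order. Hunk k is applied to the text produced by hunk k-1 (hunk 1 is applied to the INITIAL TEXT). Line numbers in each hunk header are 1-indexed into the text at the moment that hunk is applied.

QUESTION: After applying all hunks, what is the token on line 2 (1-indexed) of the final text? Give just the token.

Hunk 1: at line 3 remove [ncfp,ueo,xdk] add [hltje,tyjjx,lgh] -> 11 lines: nshm fehbq tlou hltje tyjjx lgh pgy hwx bkii cmk fio
Hunk 2: at line 2 remove [hltje,tyjjx,lgh] add [reqix] -> 9 lines: nshm fehbq tlou reqix pgy hwx bkii cmk fio
Hunk 3: at line 5 remove [hwx,bkii,cmk] add [avslz,bwzw] -> 8 lines: nshm fehbq tlou reqix pgy avslz bwzw fio
Hunk 4: at line 4 remove [avslz] add [sjo] -> 8 lines: nshm fehbq tlou reqix pgy sjo bwzw fio
Hunk 5: at line 4 remove [pgy,sjo] add [orhe,njyaf] -> 8 lines: nshm fehbq tlou reqix orhe njyaf bwzw fio
Final line 2: fehbq

Answer: fehbq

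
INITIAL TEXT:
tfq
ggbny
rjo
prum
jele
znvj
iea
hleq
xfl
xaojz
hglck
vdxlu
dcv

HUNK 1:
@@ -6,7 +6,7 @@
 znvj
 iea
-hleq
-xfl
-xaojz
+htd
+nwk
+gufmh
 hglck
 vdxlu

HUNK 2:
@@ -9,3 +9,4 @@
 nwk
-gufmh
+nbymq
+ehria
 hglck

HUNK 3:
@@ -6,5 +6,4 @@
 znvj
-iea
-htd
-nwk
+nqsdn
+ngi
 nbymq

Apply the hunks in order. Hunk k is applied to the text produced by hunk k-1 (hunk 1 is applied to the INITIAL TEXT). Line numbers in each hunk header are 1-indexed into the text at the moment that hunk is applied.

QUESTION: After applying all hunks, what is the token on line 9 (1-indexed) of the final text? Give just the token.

Hunk 1: at line 6 remove [hleq,xfl,xaojz] add [htd,nwk,gufmh] -> 13 lines: tfq ggbny rjo prum jele znvj iea htd nwk gufmh hglck vdxlu dcv
Hunk 2: at line 9 remove [gufmh] add [nbymq,ehria] -> 14 lines: tfq ggbny rjo prum jele znvj iea htd nwk nbymq ehria hglck vdxlu dcv
Hunk 3: at line 6 remove [iea,htd,nwk] add [nqsdn,ngi] -> 13 lines: tfq ggbny rjo prum jele znvj nqsdn ngi nbymq ehria hglck vdxlu dcv
Final line 9: nbymq

Answer: nbymq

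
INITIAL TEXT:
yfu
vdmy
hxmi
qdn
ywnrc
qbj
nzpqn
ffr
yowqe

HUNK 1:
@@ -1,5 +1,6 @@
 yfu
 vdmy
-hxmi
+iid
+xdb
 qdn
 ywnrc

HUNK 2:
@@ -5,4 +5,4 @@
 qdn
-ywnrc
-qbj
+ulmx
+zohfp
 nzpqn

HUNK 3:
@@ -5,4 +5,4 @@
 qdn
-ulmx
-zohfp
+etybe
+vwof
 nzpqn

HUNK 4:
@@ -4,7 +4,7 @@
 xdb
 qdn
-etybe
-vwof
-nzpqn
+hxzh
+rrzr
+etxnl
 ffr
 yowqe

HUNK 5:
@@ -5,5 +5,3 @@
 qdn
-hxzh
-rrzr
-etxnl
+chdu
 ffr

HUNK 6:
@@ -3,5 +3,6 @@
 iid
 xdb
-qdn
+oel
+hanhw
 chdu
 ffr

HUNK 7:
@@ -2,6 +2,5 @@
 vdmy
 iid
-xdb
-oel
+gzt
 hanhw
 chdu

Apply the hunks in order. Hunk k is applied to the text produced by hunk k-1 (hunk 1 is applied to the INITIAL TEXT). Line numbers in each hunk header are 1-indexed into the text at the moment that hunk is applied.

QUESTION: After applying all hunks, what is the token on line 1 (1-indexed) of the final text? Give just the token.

Hunk 1: at line 1 remove [hxmi] add [iid,xdb] -> 10 lines: yfu vdmy iid xdb qdn ywnrc qbj nzpqn ffr yowqe
Hunk 2: at line 5 remove [ywnrc,qbj] add [ulmx,zohfp] -> 10 lines: yfu vdmy iid xdb qdn ulmx zohfp nzpqn ffr yowqe
Hunk 3: at line 5 remove [ulmx,zohfp] add [etybe,vwof] -> 10 lines: yfu vdmy iid xdb qdn etybe vwof nzpqn ffr yowqe
Hunk 4: at line 4 remove [etybe,vwof,nzpqn] add [hxzh,rrzr,etxnl] -> 10 lines: yfu vdmy iid xdb qdn hxzh rrzr etxnl ffr yowqe
Hunk 5: at line 5 remove [hxzh,rrzr,etxnl] add [chdu] -> 8 lines: yfu vdmy iid xdb qdn chdu ffr yowqe
Hunk 6: at line 3 remove [qdn] add [oel,hanhw] -> 9 lines: yfu vdmy iid xdb oel hanhw chdu ffr yowqe
Hunk 7: at line 2 remove [xdb,oel] add [gzt] -> 8 lines: yfu vdmy iid gzt hanhw chdu ffr yowqe
Final line 1: yfu

Answer: yfu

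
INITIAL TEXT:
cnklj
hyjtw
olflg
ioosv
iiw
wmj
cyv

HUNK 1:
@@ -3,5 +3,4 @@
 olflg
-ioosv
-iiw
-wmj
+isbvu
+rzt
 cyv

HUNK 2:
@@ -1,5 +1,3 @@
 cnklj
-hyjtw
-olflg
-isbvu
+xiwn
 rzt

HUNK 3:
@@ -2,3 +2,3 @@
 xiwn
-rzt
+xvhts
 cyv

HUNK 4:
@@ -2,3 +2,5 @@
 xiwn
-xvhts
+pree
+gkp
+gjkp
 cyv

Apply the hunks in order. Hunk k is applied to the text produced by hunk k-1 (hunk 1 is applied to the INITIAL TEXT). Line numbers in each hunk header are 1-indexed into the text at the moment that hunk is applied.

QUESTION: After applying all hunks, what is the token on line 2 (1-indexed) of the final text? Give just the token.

Answer: xiwn

Derivation:
Hunk 1: at line 3 remove [ioosv,iiw,wmj] add [isbvu,rzt] -> 6 lines: cnklj hyjtw olflg isbvu rzt cyv
Hunk 2: at line 1 remove [hyjtw,olflg,isbvu] add [xiwn] -> 4 lines: cnklj xiwn rzt cyv
Hunk 3: at line 2 remove [rzt] add [xvhts] -> 4 lines: cnklj xiwn xvhts cyv
Hunk 4: at line 2 remove [xvhts] add [pree,gkp,gjkp] -> 6 lines: cnklj xiwn pree gkp gjkp cyv
Final line 2: xiwn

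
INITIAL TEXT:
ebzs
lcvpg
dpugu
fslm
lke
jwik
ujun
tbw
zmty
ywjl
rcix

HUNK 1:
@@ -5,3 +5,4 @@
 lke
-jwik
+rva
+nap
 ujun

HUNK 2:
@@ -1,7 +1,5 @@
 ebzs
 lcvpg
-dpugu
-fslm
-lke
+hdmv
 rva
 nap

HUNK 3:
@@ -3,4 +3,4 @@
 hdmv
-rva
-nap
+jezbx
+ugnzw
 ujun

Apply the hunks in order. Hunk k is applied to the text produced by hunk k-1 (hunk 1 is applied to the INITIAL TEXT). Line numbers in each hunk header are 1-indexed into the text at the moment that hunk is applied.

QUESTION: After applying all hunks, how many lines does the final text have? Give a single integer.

Answer: 10

Derivation:
Hunk 1: at line 5 remove [jwik] add [rva,nap] -> 12 lines: ebzs lcvpg dpugu fslm lke rva nap ujun tbw zmty ywjl rcix
Hunk 2: at line 1 remove [dpugu,fslm,lke] add [hdmv] -> 10 lines: ebzs lcvpg hdmv rva nap ujun tbw zmty ywjl rcix
Hunk 3: at line 3 remove [rva,nap] add [jezbx,ugnzw] -> 10 lines: ebzs lcvpg hdmv jezbx ugnzw ujun tbw zmty ywjl rcix
Final line count: 10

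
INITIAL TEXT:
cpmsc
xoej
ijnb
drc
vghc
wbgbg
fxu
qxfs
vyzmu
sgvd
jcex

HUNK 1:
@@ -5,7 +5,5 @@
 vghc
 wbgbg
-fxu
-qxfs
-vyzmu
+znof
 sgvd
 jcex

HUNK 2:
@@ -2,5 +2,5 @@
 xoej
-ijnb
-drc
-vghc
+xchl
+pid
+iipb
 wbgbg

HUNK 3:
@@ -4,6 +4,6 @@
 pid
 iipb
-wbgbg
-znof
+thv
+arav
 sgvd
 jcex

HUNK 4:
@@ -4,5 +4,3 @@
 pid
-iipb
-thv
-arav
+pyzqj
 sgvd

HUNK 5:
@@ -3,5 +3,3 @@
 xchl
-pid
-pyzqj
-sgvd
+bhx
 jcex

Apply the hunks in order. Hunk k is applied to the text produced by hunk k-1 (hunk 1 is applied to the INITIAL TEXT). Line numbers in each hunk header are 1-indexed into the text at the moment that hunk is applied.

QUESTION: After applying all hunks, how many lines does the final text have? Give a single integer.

Hunk 1: at line 5 remove [fxu,qxfs,vyzmu] add [znof] -> 9 lines: cpmsc xoej ijnb drc vghc wbgbg znof sgvd jcex
Hunk 2: at line 2 remove [ijnb,drc,vghc] add [xchl,pid,iipb] -> 9 lines: cpmsc xoej xchl pid iipb wbgbg znof sgvd jcex
Hunk 3: at line 4 remove [wbgbg,znof] add [thv,arav] -> 9 lines: cpmsc xoej xchl pid iipb thv arav sgvd jcex
Hunk 4: at line 4 remove [iipb,thv,arav] add [pyzqj] -> 7 lines: cpmsc xoej xchl pid pyzqj sgvd jcex
Hunk 5: at line 3 remove [pid,pyzqj,sgvd] add [bhx] -> 5 lines: cpmsc xoej xchl bhx jcex
Final line count: 5

Answer: 5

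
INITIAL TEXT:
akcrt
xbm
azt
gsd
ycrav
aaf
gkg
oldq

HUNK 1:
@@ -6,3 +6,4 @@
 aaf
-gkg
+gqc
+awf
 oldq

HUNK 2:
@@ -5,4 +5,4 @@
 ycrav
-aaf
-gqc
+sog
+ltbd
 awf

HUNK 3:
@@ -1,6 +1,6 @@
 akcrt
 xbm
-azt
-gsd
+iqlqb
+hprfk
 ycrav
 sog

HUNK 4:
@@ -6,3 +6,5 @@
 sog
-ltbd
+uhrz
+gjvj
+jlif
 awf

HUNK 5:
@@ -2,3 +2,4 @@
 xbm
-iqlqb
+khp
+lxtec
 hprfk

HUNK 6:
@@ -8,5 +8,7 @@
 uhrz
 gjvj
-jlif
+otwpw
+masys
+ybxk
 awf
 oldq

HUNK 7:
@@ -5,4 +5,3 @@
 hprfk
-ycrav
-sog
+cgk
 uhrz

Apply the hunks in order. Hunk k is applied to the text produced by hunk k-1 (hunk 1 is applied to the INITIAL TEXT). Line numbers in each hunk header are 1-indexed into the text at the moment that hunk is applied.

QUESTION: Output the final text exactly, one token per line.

Hunk 1: at line 6 remove [gkg] add [gqc,awf] -> 9 lines: akcrt xbm azt gsd ycrav aaf gqc awf oldq
Hunk 2: at line 5 remove [aaf,gqc] add [sog,ltbd] -> 9 lines: akcrt xbm azt gsd ycrav sog ltbd awf oldq
Hunk 3: at line 1 remove [azt,gsd] add [iqlqb,hprfk] -> 9 lines: akcrt xbm iqlqb hprfk ycrav sog ltbd awf oldq
Hunk 4: at line 6 remove [ltbd] add [uhrz,gjvj,jlif] -> 11 lines: akcrt xbm iqlqb hprfk ycrav sog uhrz gjvj jlif awf oldq
Hunk 5: at line 2 remove [iqlqb] add [khp,lxtec] -> 12 lines: akcrt xbm khp lxtec hprfk ycrav sog uhrz gjvj jlif awf oldq
Hunk 6: at line 8 remove [jlif] add [otwpw,masys,ybxk] -> 14 lines: akcrt xbm khp lxtec hprfk ycrav sog uhrz gjvj otwpw masys ybxk awf oldq
Hunk 7: at line 5 remove [ycrav,sog] add [cgk] -> 13 lines: akcrt xbm khp lxtec hprfk cgk uhrz gjvj otwpw masys ybxk awf oldq

Answer: akcrt
xbm
khp
lxtec
hprfk
cgk
uhrz
gjvj
otwpw
masys
ybxk
awf
oldq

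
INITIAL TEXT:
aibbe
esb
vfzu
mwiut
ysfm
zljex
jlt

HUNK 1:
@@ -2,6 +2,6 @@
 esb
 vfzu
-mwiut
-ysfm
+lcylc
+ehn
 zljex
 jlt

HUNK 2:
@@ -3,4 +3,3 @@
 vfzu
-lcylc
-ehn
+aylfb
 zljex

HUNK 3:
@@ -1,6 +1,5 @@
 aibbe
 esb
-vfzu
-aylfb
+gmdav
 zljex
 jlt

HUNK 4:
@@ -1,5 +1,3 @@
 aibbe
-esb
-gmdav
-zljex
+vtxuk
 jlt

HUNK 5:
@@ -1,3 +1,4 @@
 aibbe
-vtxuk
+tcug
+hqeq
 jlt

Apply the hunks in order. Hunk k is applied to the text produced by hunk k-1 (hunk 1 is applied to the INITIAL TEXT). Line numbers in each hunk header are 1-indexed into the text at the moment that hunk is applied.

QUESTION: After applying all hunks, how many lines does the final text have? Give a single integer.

Answer: 4

Derivation:
Hunk 1: at line 2 remove [mwiut,ysfm] add [lcylc,ehn] -> 7 lines: aibbe esb vfzu lcylc ehn zljex jlt
Hunk 2: at line 3 remove [lcylc,ehn] add [aylfb] -> 6 lines: aibbe esb vfzu aylfb zljex jlt
Hunk 3: at line 1 remove [vfzu,aylfb] add [gmdav] -> 5 lines: aibbe esb gmdav zljex jlt
Hunk 4: at line 1 remove [esb,gmdav,zljex] add [vtxuk] -> 3 lines: aibbe vtxuk jlt
Hunk 5: at line 1 remove [vtxuk] add [tcug,hqeq] -> 4 lines: aibbe tcug hqeq jlt
Final line count: 4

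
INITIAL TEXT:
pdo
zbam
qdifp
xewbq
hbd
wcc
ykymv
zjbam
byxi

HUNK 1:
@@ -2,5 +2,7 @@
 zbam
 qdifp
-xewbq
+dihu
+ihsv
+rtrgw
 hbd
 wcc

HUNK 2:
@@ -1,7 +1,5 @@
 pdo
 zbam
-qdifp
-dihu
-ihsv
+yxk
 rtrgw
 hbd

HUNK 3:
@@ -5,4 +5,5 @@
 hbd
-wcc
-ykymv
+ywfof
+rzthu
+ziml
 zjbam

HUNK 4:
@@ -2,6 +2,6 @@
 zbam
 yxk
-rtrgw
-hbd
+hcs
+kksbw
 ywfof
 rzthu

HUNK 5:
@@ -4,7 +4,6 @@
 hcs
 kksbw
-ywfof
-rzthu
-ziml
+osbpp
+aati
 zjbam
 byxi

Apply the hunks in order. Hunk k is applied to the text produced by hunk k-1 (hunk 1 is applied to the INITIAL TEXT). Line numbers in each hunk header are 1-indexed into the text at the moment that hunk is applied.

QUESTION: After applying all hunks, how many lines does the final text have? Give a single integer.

Hunk 1: at line 2 remove [xewbq] add [dihu,ihsv,rtrgw] -> 11 lines: pdo zbam qdifp dihu ihsv rtrgw hbd wcc ykymv zjbam byxi
Hunk 2: at line 1 remove [qdifp,dihu,ihsv] add [yxk] -> 9 lines: pdo zbam yxk rtrgw hbd wcc ykymv zjbam byxi
Hunk 3: at line 5 remove [wcc,ykymv] add [ywfof,rzthu,ziml] -> 10 lines: pdo zbam yxk rtrgw hbd ywfof rzthu ziml zjbam byxi
Hunk 4: at line 2 remove [rtrgw,hbd] add [hcs,kksbw] -> 10 lines: pdo zbam yxk hcs kksbw ywfof rzthu ziml zjbam byxi
Hunk 5: at line 4 remove [ywfof,rzthu,ziml] add [osbpp,aati] -> 9 lines: pdo zbam yxk hcs kksbw osbpp aati zjbam byxi
Final line count: 9

Answer: 9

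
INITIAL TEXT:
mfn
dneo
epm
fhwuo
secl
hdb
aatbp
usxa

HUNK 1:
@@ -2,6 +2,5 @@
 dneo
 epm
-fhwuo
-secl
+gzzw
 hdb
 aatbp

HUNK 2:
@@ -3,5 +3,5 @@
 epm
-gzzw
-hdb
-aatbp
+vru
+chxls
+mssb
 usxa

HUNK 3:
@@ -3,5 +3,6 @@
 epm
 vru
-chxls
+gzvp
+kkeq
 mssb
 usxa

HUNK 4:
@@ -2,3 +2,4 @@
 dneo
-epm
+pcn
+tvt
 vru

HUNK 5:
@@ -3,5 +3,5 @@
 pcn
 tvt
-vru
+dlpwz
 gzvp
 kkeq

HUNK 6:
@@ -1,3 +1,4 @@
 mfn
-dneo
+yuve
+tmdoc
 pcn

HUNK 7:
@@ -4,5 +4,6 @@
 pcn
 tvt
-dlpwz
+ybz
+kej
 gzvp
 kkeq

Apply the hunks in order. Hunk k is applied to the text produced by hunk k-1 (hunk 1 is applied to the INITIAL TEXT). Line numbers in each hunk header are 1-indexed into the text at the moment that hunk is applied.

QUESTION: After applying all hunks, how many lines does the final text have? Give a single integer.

Answer: 11

Derivation:
Hunk 1: at line 2 remove [fhwuo,secl] add [gzzw] -> 7 lines: mfn dneo epm gzzw hdb aatbp usxa
Hunk 2: at line 3 remove [gzzw,hdb,aatbp] add [vru,chxls,mssb] -> 7 lines: mfn dneo epm vru chxls mssb usxa
Hunk 3: at line 3 remove [chxls] add [gzvp,kkeq] -> 8 lines: mfn dneo epm vru gzvp kkeq mssb usxa
Hunk 4: at line 2 remove [epm] add [pcn,tvt] -> 9 lines: mfn dneo pcn tvt vru gzvp kkeq mssb usxa
Hunk 5: at line 3 remove [vru] add [dlpwz] -> 9 lines: mfn dneo pcn tvt dlpwz gzvp kkeq mssb usxa
Hunk 6: at line 1 remove [dneo] add [yuve,tmdoc] -> 10 lines: mfn yuve tmdoc pcn tvt dlpwz gzvp kkeq mssb usxa
Hunk 7: at line 4 remove [dlpwz] add [ybz,kej] -> 11 lines: mfn yuve tmdoc pcn tvt ybz kej gzvp kkeq mssb usxa
Final line count: 11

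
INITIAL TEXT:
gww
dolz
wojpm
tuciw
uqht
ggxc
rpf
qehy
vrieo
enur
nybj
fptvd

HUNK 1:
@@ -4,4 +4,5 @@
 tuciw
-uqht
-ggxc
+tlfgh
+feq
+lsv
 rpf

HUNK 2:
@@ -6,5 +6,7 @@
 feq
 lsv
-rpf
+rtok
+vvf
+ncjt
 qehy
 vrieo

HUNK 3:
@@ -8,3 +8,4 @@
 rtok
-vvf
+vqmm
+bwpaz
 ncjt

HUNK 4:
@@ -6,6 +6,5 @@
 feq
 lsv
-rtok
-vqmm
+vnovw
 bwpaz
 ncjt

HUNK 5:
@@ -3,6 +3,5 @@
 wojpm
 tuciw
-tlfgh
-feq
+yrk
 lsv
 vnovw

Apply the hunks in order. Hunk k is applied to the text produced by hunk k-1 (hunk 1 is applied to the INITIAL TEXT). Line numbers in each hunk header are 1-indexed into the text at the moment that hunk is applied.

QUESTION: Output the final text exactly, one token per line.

Hunk 1: at line 4 remove [uqht,ggxc] add [tlfgh,feq,lsv] -> 13 lines: gww dolz wojpm tuciw tlfgh feq lsv rpf qehy vrieo enur nybj fptvd
Hunk 2: at line 6 remove [rpf] add [rtok,vvf,ncjt] -> 15 lines: gww dolz wojpm tuciw tlfgh feq lsv rtok vvf ncjt qehy vrieo enur nybj fptvd
Hunk 3: at line 8 remove [vvf] add [vqmm,bwpaz] -> 16 lines: gww dolz wojpm tuciw tlfgh feq lsv rtok vqmm bwpaz ncjt qehy vrieo enur nybj fptvd
Hunk 4: at line 6 remove [rtok,vqmm] add [vnovw] -> 15 lines: gww dolz wojpm tuciw tlfgh feq lsv vnovw bwpaz ncjt qehy vrieo enur nybj fptvd
Hunk 5: at line 3 remove [tlfgh,feq] add [yrk] -> 14 lines: gww dolz wojpm tuciw yrk lsv vnovw bwpaz ncjt qehy vrieo enur nybj fptvd

Answer: gww
dolz
wojpm
tuciw
yrk
lsv
vnovw
bwpaz
ncjt
qehy
vrieo
enur
nybj
fptvd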